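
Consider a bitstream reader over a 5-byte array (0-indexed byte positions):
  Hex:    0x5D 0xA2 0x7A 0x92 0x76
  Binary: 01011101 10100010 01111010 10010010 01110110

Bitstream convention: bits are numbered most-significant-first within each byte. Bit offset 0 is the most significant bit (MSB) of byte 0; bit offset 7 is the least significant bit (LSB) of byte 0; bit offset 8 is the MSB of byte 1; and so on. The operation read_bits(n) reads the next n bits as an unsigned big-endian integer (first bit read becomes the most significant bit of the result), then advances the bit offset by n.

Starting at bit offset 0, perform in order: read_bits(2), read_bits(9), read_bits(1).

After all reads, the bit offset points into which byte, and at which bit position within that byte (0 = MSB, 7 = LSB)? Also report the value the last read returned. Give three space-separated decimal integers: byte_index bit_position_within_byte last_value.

Answer: 1 4 0

Derivation:
Read 1: bits[0:2] width=2 -> value=1 (bin 01); offset now 2 = byte 0 bit 2; 38 bits remain
Read 2: bits[2:11] width=9 -> value=237 (bin 011101101); offset now 11 = byte 1 bit 3; 29 bits remain
Read 3: bits[11:12] width=1 -> value=0 (bin 0); offset now 12 = byte 1 bit 4; 28 bits remain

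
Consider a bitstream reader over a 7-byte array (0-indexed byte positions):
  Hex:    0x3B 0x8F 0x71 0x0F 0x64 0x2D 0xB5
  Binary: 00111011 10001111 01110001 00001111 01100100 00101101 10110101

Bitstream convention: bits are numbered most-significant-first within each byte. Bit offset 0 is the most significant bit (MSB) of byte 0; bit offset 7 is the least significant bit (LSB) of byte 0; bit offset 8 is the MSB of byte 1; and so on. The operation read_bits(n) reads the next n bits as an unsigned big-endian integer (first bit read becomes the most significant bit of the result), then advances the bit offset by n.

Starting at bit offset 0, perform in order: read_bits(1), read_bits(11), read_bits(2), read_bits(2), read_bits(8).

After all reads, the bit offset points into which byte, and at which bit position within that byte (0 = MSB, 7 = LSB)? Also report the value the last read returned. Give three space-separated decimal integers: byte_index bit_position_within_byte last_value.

Answer: 3 0 113

Derivation:
Read 1: bits[0:1] width=1 -> value=0 (bin 0); offset now 1 = byte 0 bit 1; 55 bits remain
Read 2: bits[1:12] width=11 -> value=952 (bin 01110111000); offset now 12 = byte 1 bit 4; 44 bits remain
Read 3: bits[12:14] width=2 -> value=3 (bin 11); offset now 14 = byte 1 bit 6; 42 bits remain
Read 4: bits[14:16] width=2 -> value=3 (bin 11); offset now 16 = byte 2 bit 0; 40 bits remain
Read 5: bits[16:24] width=8 -> value=113 (bin 01110001); offset now 24 = byte 3 bit 0; 32 bits remain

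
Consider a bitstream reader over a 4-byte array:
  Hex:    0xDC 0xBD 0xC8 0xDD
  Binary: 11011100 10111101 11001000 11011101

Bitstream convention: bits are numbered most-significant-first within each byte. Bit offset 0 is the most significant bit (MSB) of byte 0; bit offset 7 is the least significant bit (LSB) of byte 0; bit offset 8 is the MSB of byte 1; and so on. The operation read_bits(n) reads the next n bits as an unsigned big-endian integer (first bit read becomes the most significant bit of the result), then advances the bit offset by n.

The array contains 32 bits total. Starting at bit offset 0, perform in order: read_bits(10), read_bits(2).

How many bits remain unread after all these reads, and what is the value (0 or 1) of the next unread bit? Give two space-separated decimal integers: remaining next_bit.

Read 1: bits[0:10] width=10 -> value=882 (bin 1101110010); offset now 10 = byte 1 bit 2; 22 bits remain
Read 2: bits[10:12] width=2 -> value=3 (bin 11); offset now 12 = byte 1 bit 4; 20 bits remain

Answer: 20 1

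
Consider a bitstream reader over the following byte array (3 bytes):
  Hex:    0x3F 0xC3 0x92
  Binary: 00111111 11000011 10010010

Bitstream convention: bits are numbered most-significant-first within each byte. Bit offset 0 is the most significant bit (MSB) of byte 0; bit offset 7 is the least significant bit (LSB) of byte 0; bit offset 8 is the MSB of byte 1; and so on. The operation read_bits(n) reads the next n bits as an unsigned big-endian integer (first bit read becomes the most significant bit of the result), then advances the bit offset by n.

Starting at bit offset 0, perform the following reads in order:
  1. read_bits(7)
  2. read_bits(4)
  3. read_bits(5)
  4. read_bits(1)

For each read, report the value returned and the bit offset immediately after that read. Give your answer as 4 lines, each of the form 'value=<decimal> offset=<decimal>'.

Read 1: bits[0:7] width=7 -> value=31 (bin 0011111); offset now 7 = byte 0 bit 7; 17 bits remain
Read 2: bits[7:11] width=4 -> value=14 (bin 1110); offset now 11 = byte 1 bit 3; 13 bits remain
Read 3: bits[11:16] width=5 -> value=3 (bin 00011); offset now 16 = byte 2 bit 0; 8 bits remain
Read 4: bits[16:17] width=1 -> value=1 (bin 1); offset now 17 = byte 2 bit 1; 7 bits remain

Answer: value=31 offset=7
value=14 offset=11
value=3 offset=16
value=1 offset=17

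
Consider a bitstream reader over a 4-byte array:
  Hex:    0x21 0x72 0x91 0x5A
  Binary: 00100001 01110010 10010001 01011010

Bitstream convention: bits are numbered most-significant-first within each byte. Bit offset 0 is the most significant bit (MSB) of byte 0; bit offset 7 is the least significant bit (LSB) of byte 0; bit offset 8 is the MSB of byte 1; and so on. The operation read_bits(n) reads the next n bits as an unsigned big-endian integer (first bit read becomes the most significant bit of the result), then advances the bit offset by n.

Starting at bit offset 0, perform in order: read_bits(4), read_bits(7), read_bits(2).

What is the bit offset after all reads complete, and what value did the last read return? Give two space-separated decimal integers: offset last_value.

Read 1: bits[0:4] width=4 -> value=2 (bin 0010); offset now 4 = byte 0 bit 4; 28 bits remain
Read 2: bits[4:11] width=7 -> value=11 (bin 0001011); offset now 11 = byte 1 bit 3; 21 bits remain
Read 3: bits[11:13] width=2 -> value=2 (bin 10); offset now 13 = byte 1 bit 5; 19 bits remain

Answer: 13 2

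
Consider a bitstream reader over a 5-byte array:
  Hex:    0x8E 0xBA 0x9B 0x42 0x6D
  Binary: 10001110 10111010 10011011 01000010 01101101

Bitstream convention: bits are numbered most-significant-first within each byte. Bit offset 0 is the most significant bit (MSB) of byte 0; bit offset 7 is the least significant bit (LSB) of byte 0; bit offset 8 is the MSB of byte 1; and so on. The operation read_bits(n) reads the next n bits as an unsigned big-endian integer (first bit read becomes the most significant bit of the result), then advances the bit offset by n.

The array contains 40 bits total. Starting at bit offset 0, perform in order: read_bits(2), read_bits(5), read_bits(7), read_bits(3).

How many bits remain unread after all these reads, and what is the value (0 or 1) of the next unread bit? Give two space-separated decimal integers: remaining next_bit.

Read 1: bits[0:2] width=2 -> value=2 (bin 10); offset now 2 = byte 0 bit 2; 38 bits remain
Read 2: bits[2:7] width=5 -> value=7 (bin 00111); offset now 7 = byte 0 bit 7; 33 bits remain
Read 3: bits[7:14] width=7 -> value=46 (bin 0101110); offset now 14 = byte 1 bit 6; 26 bits remain
Read 4: bits[14:17] width=3 -> value=5 (bin 101); offset now 17 = byte 2 bit 1; 23 bits remain

Answer: 23 0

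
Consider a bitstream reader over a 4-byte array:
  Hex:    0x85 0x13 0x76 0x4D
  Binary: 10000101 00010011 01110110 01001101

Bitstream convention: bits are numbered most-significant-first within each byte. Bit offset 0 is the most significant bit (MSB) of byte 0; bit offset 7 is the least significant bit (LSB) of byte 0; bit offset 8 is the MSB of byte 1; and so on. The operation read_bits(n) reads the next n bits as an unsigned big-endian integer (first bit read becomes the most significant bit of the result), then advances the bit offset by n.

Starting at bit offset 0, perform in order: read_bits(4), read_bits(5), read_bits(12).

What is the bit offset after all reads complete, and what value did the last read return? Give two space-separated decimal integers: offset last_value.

Answer: 21 622

Derivation:
Read 1: bits[0:4] width=4 -> value=8 (bin 1000); offset now 4 = byte 0 bit 4; 28 bits remain
Read 2: bits[4:9] width=5 -> value=10 (bin 01010); offset now 9 = byte 1 bit 1; 23 bits remain
Read 3: bits[9:21] width=12 -> value=622 (bin 001001101110); offset now 21 = byte 2 bit 5; 11 bits remain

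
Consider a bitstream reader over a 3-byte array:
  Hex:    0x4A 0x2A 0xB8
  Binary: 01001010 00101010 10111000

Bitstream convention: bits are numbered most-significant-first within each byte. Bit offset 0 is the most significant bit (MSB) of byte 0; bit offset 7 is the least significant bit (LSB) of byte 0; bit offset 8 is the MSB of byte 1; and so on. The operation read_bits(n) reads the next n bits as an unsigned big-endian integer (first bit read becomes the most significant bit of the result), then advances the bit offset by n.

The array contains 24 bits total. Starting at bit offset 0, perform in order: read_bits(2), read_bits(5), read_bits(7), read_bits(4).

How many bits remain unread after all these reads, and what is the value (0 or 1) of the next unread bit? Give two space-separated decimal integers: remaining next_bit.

Answer: 6 1

Derivation:
Read 1: bits[0:2] width=2 -> value=1 (bin 01); offset now 2 = byte 0 bit 2; 22 bits remain
Read 2: bits[2:7] width=5 -> value=5 (bin 00101); offset now 7 = byte 0 bit 7; 17 bits remain
Read 3: bits[7:14] width=7 -> value=10 (bin 0001010); offset now 14 = byte 1 bit 6; 10 bits remain
Read 4: bits[14:18] width=4 -> value=10 (bin 1010); offset now 18 = byte 2 bit 2; 6 bits remain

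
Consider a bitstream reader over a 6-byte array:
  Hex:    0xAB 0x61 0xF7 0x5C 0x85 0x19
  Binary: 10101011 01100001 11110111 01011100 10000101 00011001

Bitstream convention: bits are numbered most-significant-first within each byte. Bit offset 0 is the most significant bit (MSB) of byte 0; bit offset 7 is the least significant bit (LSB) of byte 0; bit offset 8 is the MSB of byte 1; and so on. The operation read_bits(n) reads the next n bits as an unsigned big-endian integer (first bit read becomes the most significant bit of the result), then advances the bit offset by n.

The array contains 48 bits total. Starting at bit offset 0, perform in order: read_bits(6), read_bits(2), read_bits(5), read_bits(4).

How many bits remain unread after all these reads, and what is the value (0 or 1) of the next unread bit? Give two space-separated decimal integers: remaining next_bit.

Answer: 31 1

Derivation:
Read 1: bits[0:6] width=6 -> value=42 (bin 101010); offset now 6 = byte 0 bit 6; 42 bits remain
Read 2: bits[6:8] width=2 -> value=3 (bin 11); offset now 8 = byte 1 bit 0; 40 bits remain
Read 3: bits[8:13] width=5 -> value=12 (bin 01100); offset now 13 = byte 1 bit 5; 35 bits remain
Read 4: bits[13:17] width=4 -> value=3 (bin 0011); offset now 17 = byte 2 bit 1; 31 bits remain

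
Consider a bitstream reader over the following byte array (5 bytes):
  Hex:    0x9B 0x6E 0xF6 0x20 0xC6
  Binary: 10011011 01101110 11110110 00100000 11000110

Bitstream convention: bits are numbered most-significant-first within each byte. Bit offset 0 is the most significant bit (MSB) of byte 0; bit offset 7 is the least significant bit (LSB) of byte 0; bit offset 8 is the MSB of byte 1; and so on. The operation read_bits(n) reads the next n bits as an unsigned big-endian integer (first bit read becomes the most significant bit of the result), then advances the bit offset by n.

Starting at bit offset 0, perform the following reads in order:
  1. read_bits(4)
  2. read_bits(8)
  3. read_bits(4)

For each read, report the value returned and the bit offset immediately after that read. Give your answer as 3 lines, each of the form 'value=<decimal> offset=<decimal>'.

Answer: value=9 offset=4
value=182 offset=12
value=14 offset=16

Derivation:
Read 1: bits[0:4] width=4 -> value=9 (bin 1001); offset now 4 = byte 0 bit 4; 36 bits remain
Read 2: bits[4:12] width=8 -> value=182 (bin 10110110); offset now 12 = byte 1 bit 4; 28 bits remain
Read 3: bits[12:16] width=4 -> value=14 (bin 1110); offset now 16 = byte 2 bit 0; 24 bits remain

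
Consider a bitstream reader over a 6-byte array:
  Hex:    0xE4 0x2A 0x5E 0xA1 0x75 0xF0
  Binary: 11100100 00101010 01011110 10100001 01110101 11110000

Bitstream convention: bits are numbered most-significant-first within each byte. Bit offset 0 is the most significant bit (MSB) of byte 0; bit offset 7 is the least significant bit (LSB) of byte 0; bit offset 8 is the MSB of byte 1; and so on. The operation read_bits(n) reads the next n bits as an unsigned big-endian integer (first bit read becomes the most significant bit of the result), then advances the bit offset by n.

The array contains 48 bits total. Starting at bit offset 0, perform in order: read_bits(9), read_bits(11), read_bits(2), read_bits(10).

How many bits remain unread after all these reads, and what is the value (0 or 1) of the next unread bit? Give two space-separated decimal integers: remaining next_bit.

Answer: 16 0

Derivation:
Read 1: bits[0:9] width=9 -> value=456 (bin 111001000); offset now 9 = byte 1 bit 1; 39 bits remain
Read 2: bits[9:20] width=11 -> value=677 (bin 01010100101); offset now 20 = byte 2 bit 4; 28 bits remain
Read 3: bits[20:22] width=2 -> value=3 (bin 11); offset now 22 = byte 2 bit 6; 26 bits remain
Read 4: bits[22:32] width=10 -> value=673 (bin 1010100001); offset now 32 = byte 4 bit 0; 16 bits remain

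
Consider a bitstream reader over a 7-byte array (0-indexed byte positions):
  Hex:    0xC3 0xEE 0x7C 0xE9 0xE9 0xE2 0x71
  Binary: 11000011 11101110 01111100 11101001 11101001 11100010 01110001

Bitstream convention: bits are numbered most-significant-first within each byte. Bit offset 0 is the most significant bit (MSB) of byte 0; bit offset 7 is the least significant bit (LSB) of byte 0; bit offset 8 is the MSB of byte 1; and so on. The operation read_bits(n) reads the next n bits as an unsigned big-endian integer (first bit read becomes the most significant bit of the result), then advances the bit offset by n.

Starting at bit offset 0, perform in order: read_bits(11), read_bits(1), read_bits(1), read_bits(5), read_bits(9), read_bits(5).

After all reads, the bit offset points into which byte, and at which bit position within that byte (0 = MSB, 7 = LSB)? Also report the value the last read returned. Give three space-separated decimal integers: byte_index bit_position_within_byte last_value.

Read 1: bits[0:11] width=11 -> value=1567 (bin 11000011111); offset now 11 = byte 1 bit 3; 45 bits remain
Read 2: bits[11:12] width=1 -> value=0 (bin 0); offset now 12 = byte 1 bit 4; 44 bits remain
Read 3: bits[12:13] width=1 -> value=1 (bin 1); offset now 13 = byte 1 bit 5; 43 bits remain
Read 4: bits[13:18] width=5 -> value=25 (bin 11001); offset now 18 = byte 2 bit 2; 38 bits remain
Read 5: bits[18:27] width=9 -> value=487 (bin 111100111); offset now 27 = byte 3 bit 3; 29 bits remain
Read 6: bits[27:32] width=5 -> value=9 (bin 01001); offset now 32 = byte 4 bit 0; 24 bits remain

Answer: 4 0 9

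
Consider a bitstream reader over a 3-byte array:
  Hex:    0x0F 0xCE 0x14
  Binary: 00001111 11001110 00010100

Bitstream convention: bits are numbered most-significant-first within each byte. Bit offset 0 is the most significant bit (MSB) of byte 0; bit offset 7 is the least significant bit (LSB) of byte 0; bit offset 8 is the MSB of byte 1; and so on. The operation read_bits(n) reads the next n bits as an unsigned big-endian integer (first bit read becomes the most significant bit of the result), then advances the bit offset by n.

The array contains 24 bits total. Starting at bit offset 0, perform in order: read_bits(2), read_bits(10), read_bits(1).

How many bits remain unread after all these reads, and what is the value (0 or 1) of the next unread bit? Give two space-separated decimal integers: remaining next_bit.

Read 1: bits[0:2] width=2 -> value=0 (bin 00); offset now 2 = byte 0 bit 2; 22 bits remain
Read 2: bits[2:12] width=10 -> value=252 (bin 0011111100); offset now 12 = byte 1 bit 4; 12 bits remain
Read 3: bits[12:13] width=1 -> value=1 (bin 1); offset now 13 = byte 1 bit 5; 11 bits remain

Answer: 11 1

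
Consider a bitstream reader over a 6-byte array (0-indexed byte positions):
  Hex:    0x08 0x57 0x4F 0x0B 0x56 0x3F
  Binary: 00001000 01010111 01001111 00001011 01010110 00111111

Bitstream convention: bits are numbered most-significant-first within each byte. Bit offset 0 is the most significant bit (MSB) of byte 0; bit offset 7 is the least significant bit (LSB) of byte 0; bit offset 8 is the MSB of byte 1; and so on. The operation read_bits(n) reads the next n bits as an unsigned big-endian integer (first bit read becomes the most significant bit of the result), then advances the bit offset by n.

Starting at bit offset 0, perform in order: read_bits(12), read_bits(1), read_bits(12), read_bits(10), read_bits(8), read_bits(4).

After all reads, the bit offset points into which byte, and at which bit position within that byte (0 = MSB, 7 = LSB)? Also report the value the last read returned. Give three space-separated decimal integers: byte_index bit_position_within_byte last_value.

Answer: 5 7 15

Derivation:
Read 1: bits[0:12] width=12 -> value=133 (bin 000010000101); offset now 12 = byte 1 bit 4; 36 bits remain
Read 2: bits[12:13] width=1 -> value=0 (bin 0); offset now 13 = byte 1 bit 5; 35 bits remain
Read 3: bits[13:25] width=12 -> value=3742 (bin 111010011110); offset now 25 = byte 3 bit 1; 23 bits remain
Read 4: bits[25:35] width=10 -> value=90 (bin 0001011010); offset now 35 = byte 4 bit 3; 13 bits remain
Read 5: bits[35:43] width=8 -> value=177 (bin 10110001); offset now 43 = byte 5 bit 3; 5 bits remain
Read 6: bits[43:47] width=4 -> value=15 (bin 1111); offset now 47 = byte 5 bit 7; 1 bits remain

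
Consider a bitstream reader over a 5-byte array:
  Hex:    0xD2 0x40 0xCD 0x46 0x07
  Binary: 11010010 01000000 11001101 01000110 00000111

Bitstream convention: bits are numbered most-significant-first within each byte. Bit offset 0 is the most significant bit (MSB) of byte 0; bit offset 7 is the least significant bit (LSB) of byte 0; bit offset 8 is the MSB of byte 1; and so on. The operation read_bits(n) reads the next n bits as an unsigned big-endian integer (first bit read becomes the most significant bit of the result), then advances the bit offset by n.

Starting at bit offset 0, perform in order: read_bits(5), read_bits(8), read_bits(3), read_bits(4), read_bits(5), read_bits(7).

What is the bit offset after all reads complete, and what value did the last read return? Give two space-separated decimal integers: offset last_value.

Read 1: bits[0:5] width=5 -> value=26 (bin 11010); offset now 5 = byte 0 bit 5; 35 bits remain
Read 2: bits[5:13] width=8 -> value=72 (bin 01001000); offset now 13 = byte 1 bit 5; 27 bits remain
Read 3: bits[13:16] width=3 -> value=0 (bin 000); offset now 16 = byte 2 bit 0; 24 bits remain
Read 4: bits[16:20] width=4 -> value=12 (bin 1100); offset now 20 = byte 2 bit 4; 20 bits remain
Read 5: bits[20:25] width=5 -> value=26 (bin 11010); offset now 25 = byte 3 bit 1; 15 bits remain
Read 6: bits[25:32] width=7 -> value=70 (bin 1000110); offset now 32 = byte 4 bit 0; 8 bits remain

Answer: 32 70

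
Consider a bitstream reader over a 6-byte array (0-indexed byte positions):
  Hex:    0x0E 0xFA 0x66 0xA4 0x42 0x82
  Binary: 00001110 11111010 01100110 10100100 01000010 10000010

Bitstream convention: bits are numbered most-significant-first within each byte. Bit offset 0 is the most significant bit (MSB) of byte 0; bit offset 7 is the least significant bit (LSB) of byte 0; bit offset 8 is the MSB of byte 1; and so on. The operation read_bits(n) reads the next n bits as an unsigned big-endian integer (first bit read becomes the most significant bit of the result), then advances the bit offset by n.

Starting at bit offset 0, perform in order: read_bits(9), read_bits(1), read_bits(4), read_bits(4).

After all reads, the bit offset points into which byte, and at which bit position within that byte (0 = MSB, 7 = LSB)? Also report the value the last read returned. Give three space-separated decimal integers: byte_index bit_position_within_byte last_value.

Read 1: bits[0:9] width=9 -> value=29 (bin 000011101); offset now 9 = byte 1 bit 1; 39 bits remain
Read 2: bits[9:10] width=1 -> value=1 (bin 1); offset now 10 = byte 1 bit 2; 38 bits remain
Read 3: bits[10:14] width=4 -> value=14 (bin 1110); offset now 14 = byte 1 bit 6; 34 bits remain
Read 4: bits[14:18] width=4 -> value=9 (bin 1001); offset now 18 = byte 2 bit 2; 30 bits remain

Answer: 2 2 9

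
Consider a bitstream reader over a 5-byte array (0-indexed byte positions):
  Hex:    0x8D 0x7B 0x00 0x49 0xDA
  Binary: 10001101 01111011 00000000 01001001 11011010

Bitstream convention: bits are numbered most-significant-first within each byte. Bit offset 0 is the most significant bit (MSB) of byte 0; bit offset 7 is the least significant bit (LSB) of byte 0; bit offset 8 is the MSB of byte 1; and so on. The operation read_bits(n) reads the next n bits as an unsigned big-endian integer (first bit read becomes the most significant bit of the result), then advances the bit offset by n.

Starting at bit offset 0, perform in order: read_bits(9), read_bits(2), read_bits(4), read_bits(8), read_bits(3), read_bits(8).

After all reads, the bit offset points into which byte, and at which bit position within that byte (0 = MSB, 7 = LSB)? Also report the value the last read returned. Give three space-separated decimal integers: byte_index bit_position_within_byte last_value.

Answer: 4 2 39

Derivation:
Read 1: bits[0:9] width=9 -> value=282 (bin 100011010); offset now 9 = byte 1 bit 1; 31 bits remain
Read 2: bits[9:11] width=2 -> value=3 (bin 11); offset now 11 = byte 1 bit 3; 29 bits remain
Read 3: bits[11:15] width=4 -> value=13 (bin 1101); offset now 15 = byte 1 bit 7; 25 bits remain
Read 4: bits[15:23] width=8 -> value=128 (bin 10000000); offset now 23 = byte 2 bit 7; 17 bits remain
Read 5: bits[23:26] width=3 -> value=1 (bin 001); offset now 26 = byte 3 bit 2; 14 bits remain
Read 6: bits[26:34] width=8 -> value=39 (bin 00100111); offset now 34 = byte 4 bit 2; 6 bits remain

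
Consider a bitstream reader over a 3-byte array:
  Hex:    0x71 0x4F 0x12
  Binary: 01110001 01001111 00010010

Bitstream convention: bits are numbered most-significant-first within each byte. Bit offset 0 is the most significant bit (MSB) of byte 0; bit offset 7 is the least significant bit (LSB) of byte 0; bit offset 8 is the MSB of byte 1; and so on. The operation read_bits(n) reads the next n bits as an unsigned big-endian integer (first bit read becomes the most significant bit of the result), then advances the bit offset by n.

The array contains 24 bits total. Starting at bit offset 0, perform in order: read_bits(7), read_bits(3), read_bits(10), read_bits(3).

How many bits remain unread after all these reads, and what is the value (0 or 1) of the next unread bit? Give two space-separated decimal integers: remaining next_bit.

Read 1: bits[0:7] width=7 -> value=56 (bin 0111000); offset now 7 = byte 0 bit 7; 17 bits remain
Read 2: bits[7:10] width=3 -> value=5 (bin 101); offset now 10 = byte 1 bit 2; 14 bits remain
Read 3: bits[10:20] width=10 -> value=241 (bin 0011110001); offset now 20 = byte 2 bit 4; 4 bits remain
Read 4: bits[20:23] width=3 -> value=1 (bin 001); offset now 23 = byte 2 bit 7; 1 bits remain

Answer: 1 0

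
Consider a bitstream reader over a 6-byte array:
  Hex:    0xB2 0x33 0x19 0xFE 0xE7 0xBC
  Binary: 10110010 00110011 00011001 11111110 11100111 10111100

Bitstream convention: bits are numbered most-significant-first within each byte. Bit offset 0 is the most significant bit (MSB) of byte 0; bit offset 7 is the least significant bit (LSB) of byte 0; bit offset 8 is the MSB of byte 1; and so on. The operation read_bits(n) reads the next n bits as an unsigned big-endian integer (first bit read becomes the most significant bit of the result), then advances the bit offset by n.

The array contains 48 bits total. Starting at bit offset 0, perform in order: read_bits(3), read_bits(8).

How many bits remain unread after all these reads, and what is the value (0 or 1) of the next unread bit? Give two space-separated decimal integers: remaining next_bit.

Answer: 37 1

Derivation:
Read 1: bits[0:3] width=3 -> value=5 (bin 101); offset now 3 = byte 0 bit 3; 45 bits remain
Read 2: bits[3:11] width=8 -> value=145 (bin 10010001); offset now 11 = byte 1 bit 3; 37 bits remain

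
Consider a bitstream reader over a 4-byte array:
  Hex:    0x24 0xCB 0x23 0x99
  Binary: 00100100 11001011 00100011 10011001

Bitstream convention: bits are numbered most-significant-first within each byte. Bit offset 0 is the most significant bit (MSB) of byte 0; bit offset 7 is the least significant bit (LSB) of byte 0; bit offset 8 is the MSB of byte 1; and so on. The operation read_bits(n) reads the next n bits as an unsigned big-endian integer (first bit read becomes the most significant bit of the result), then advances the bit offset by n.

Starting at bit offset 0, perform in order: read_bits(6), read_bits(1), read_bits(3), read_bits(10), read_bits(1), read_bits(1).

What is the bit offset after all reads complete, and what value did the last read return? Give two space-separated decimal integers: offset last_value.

Read 1: bits[0:6] width=6 -> value=9 (bin 001001); offset now 6 = byte 0 bit 6; 26 bits remain
Read 2: bits[6:7] width=1 -> value=0 (bin 0); offset now 7 = byte 0 bit 7; 25 bits remain
Read 3: bits[7:10] width=3 -> value=3 (bin 011); offset now 10 = byte 1 bit 2; 22 bits remain
Read 4: bits[10:20] width=10 -> value=178 (bin 0010110010); offset now 20 = byte 2 bit 4; 12 bits remain
Read 5: bits[20:21] width=1 -> value=0 (bin 0); offset now 21 = byte 2 bit 5; 11 bits remain
Read 6: bits[21:22] width=1 -> value=0 (bin 0); offset now 22 = byte 2 bit 6; 10 bits remain

Answer: 22 0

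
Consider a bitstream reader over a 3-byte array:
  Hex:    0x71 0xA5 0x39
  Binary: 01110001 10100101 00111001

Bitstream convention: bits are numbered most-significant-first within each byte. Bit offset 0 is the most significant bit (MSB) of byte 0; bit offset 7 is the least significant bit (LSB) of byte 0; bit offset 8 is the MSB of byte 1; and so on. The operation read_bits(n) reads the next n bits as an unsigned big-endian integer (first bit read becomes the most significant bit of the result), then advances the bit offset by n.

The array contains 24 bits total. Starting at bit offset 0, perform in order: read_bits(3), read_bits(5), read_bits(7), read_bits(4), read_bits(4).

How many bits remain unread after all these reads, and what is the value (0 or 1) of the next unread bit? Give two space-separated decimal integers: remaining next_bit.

Answer: 1 1

Derivation:
Read 1: bits[0:3] width=3 -> value=3 (bin 011); offset now 3 = byte 0 bit 3; 21 bits remain
Read 2: bits[3:8] width=5 -> value=17 (bin 10001); offset now 8 = byte 1 bit 0; 16 bits remain
Read 3: bits[8:15] width=7 -> value=82 (bin 1010010); offset now 15 = byte 1 bit 7; 9 bits remain
Read 4: bits[15:19] width=4 -> value=9 (bin 1001); offset now 19 = byte 2 bit 3; 5 bits remain
Read 5: bits[19:23] width=4 -> value=12 (bin 1100); offset now 23 = byte 2 bit 7; 1 bits remain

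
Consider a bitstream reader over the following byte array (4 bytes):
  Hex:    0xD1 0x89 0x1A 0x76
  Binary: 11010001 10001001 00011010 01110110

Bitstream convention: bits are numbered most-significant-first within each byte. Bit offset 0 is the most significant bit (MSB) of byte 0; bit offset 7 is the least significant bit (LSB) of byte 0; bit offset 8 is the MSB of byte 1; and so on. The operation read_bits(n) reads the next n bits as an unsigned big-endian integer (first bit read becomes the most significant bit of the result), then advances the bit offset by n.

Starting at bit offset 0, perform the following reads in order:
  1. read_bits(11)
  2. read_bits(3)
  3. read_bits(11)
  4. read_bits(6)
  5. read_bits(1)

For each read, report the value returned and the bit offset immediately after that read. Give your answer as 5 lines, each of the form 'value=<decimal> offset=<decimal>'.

Read 1: bits[0:11] width=11 -> value=1676 (bin 11010001100); offset now 11 = byte 1 bit 3; 21 bits remain
Read 2: bits[11:14] width=3 -> value=2 (bin 010); offset now 14 = byte 1 bit 6; 18 bits remain
Read 3: bits[14:25] width=11 -> value=564 (bin 01000110100); offset now 25 = byte 3 bit 1; 7 bits remain
Read 4: bits[25:31] width=6 -> value=59 (bin 111011); offset now 31 = byte 3 bit 7; 1 bits remain
Read 5: bits[31:32] width=1 -> value=0 (bin 0); offset now 32 = byte 4 bit 0; 0 bits remain

Answer: value=1676 offset=11
value=2 offset=14
value=564 offset=25
value=59 offset=31
value=0 offset=32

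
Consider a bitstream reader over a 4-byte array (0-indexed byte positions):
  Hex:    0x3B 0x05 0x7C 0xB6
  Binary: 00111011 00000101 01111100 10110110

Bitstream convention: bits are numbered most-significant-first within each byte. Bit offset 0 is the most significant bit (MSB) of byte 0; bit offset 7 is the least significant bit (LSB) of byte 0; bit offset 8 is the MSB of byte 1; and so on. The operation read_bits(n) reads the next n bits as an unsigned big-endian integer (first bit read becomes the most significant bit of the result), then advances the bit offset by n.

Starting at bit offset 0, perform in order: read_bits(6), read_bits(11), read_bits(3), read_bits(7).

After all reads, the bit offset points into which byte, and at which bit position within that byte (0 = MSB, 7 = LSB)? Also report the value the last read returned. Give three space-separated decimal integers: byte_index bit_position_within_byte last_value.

Read 1: bits[0:6] width=6 -> value=14 (bin 001110); offset now 6 = byte 0 bit 6; 26 bits remain
Read 2: bits[6:17] width=11 -> value=1546 (bin 11000001010); offset now 17 = byte 2 bit 1; 15 bits remain
Read 3: bits[17:20] width=3 -> value=7 (bin 111); offset now 20 = byte 2 bit 4; 12 bits remain
Read 4: bits[20:27] width=7 -> value=101 (bin 1100101); offset now 27 = byte 3 bit 3; 5 bits remain

Answer: 3 3 101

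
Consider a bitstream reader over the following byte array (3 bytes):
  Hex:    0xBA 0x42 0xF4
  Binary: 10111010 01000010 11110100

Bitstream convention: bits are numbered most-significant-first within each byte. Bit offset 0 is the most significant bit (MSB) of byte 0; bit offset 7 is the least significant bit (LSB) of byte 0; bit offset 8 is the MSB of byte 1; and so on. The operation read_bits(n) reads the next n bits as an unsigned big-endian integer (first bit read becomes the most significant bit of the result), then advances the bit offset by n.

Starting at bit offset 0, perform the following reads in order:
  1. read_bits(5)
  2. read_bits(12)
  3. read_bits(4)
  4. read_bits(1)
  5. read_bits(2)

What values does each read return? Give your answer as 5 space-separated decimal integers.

Read 1: bits[0:5] width=5 -> value=23 (bin 10111); offset now 5 = byte 0 bit 5; 19 bits remain
Read 2: bits[5:17] width=12 -> value=1157 (bin 010010000101); offset now 17 = byte 2 bit 1; 7 bits remain
Read 3: bits[17:21] width=4 -> value=14 (bin 1110); offset now 21 = byte 2 bit 5; 3 bits remain
Read 4: bits[21:22] width=1 -> value=1 (bin 1); offset now 22 = byte 2 bit 6; 2 bits remain
Read 5: bits[22:24] width=2 -> value=0 (bin 00); offset now 24 = byte 3 bit 0; 0 bits remain

Answer: 23 1157 14 1 0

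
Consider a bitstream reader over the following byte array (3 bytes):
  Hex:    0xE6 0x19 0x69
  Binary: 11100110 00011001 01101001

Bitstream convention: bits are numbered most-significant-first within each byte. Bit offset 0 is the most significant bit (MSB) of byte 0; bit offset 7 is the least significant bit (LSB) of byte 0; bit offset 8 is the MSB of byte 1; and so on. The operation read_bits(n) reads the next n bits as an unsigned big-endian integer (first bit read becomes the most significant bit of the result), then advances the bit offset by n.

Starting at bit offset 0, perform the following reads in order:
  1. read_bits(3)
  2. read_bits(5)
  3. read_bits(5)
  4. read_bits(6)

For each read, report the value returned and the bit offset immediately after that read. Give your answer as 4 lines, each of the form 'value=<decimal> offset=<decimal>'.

Answer: value=7 offset=3
value=6 offset=8
value=3 offset=13
value=11 offset=19

Derivation:
Read 1: bits[0:3] width=3 -> value=7 (bin 111); offset now 3 = byte 0 bit 3; 21 bits remain
Read 2: bits[3:8] width=5 -> value=6 (bin 00110); offset now 8 = byte 1 bit 0; 16 bits remain
Read 3: bits[8:13] width=5 -> value=3 (bin 00011); offset now 13 = byte 1 bit 5; 11 bits remain
Read 4: bits[13:19] width=6 -> value=11 (bin 001011); offset now 19 = byte 2 bit 3; 5 bits remain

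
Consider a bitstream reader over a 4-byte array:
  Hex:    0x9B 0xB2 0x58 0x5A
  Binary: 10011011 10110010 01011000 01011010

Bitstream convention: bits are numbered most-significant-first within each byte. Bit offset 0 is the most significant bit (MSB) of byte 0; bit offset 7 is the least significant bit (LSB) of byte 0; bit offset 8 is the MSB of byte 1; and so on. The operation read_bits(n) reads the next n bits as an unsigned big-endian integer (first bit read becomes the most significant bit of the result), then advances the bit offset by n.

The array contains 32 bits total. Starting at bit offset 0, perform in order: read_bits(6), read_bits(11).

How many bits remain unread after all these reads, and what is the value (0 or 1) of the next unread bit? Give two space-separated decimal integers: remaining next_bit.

Answer: 15 1

Derivation:
Read 1: bits[0:6] width=6 -> value=38 (bin 100110); offset now 6 = byte 0 bit 6; 26 bits remain
Read 2: bits[6:17] width=11 -> value=1892 (bin 11101100100); offset now 17 = byte 2 bit 1; 15 bits remain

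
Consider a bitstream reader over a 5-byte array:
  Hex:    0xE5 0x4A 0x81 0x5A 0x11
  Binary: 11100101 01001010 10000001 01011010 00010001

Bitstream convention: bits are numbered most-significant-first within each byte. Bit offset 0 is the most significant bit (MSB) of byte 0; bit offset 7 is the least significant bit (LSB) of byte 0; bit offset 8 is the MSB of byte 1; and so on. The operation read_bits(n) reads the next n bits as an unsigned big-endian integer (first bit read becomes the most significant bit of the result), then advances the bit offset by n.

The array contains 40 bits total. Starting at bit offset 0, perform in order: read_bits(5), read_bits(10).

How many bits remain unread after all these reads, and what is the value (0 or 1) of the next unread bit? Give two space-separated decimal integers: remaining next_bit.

Read 1: bits[0:5] width=5 -> value=28 (bin 11100); offset now 5 = byte 0 bit 5; 35 bits remain
Read 2: bits[5:15] width=10 -> value=677 (bin 1010100101); offset now 15 = byte 1 bit 7; 25 bits remain

Answer: 25 0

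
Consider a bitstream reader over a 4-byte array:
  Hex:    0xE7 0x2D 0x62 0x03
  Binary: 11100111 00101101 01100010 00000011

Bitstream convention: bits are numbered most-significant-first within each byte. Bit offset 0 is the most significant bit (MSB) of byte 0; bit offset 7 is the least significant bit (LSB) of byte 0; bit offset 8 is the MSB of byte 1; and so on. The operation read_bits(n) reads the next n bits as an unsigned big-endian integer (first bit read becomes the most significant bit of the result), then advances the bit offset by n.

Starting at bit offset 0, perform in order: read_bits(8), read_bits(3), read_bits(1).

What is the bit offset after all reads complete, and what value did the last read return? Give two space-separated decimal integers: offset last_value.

Read 1: bits[0:8] width=8 -> value=231 (bin 11100111); offset now 8 = byte 1 bit 0; 24 bits remain
Read 2: bits[8:11] width=3 -> value=1 (bin 001); offset now 11 = byte 1 bit 3; 21 bits remain
Read 3: bits[11:12] width=1 -> value=0 (bin 0); offset now 12 = byte 1 bit 4; 20 bits remain

Answer: 12 0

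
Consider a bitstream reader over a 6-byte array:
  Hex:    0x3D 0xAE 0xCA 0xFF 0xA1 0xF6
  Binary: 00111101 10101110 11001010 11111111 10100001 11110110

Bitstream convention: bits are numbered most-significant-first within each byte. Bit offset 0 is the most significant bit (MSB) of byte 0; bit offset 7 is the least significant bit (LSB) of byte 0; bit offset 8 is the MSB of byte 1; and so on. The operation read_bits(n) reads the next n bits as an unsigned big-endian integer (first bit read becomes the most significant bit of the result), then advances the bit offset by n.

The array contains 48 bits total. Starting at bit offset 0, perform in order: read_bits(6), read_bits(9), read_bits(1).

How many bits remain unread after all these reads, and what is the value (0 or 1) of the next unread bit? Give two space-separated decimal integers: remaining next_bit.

Answer: 32 1

Derivation:
Read 1: bits[0:6] width=6 -> value=15 (bin 001111); offset now 6 = byte 0 bit 6; 42 bits remain
Read 2: bits[6:15] width=9 -> value=215 (bin 011010111); offset now 15 = byte 1 bit 7; 33 bits remain
Read 3: bits[15:16] width=1 -> value=0 (bin 0); offset now 16 = byte 2 bit 0; 32 bits remain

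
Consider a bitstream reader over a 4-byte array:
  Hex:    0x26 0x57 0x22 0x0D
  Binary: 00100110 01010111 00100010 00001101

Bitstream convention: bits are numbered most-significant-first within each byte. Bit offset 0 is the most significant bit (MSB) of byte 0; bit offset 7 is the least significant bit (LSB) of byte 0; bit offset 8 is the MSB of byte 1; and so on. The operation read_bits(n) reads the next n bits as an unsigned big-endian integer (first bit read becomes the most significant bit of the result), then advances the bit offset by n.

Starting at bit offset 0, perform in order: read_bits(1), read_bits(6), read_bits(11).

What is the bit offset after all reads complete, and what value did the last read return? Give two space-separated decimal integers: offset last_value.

Answer: 18 348

Derivation:
Read 1: bits[0:1] width=1 -> value=0 (bin 0); offset now 1 = byte 0 bit 1; 31 bits remain
Read 2: bits[1:7] width=6 -> value=19 (bin 010011); offset now 7 = byte 0 bit 7; 25 bits remain
Read 3: bits[7:18] width=11 -> value=348 (bin 00101011100); offset now 18 = byte 2 bit 2; 14 bits remain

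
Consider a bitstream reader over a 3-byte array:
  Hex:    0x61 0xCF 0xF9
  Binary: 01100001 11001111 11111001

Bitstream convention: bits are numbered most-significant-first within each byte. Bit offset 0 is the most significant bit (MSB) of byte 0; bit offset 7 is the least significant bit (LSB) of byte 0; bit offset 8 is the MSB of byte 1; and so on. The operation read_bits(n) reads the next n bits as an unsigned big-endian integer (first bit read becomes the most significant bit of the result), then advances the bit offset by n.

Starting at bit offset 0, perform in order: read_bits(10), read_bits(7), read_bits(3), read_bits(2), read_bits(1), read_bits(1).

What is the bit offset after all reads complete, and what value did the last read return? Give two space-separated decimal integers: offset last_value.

Answer: 24 1

Derivation:
Read 1: bits[0:10] width=10 -> value=391 (bin 0110000111); offset now 10 = byte 1 bit 2; 14 bits remain
Read 2: bits[10:17] width=7 -> value=31 (bin 0011111); offset now 17 = byte 2 bit 1; 7 bits remain
Read 3: bits[17:20] width=3 -> value=7 (bin 111); offset now 20 = byte 2 bit 4; 4 bits remain
Read 4: bits[20:22] width=2 -> value=2 (bin 10); offset now 22 = byte 2 bit 6; 2 bits remain
Read 5: bits[22:23] width=1 -> value=0 (bin 0); offset now 23 = byte 2 bit 7; 1 bits remain
Read 6: bits[23:24] width=1 -> value=1 (bin 1); offset now 24 = byte 3 bit 0; 0 bits remain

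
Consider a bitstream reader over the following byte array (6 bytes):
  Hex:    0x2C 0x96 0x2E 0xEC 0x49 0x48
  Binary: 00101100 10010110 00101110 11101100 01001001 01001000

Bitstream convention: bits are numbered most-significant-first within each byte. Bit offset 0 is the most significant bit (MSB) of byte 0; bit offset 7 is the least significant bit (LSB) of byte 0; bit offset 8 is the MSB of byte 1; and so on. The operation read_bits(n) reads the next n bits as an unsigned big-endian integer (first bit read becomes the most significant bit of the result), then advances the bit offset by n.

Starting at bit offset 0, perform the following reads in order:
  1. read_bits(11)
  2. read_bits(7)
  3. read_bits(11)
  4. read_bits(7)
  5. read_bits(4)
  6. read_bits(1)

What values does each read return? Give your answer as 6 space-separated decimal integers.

Read 1: bits[0:11] width=11 -> value=356 (bin 00101100100); offset now 11 = byte 1 bit 3; 37 bits remain
Read 2: bits[11:18] width=7 -> value=88 (bin 1011000); offset now 18 = byte 2 bit 2; 30 bits remain
Read 3: bits[18:29] width=11 -> value=1501 (bin 10111011101); offset now 29 = byte 3 bit 5; 19 bits remain
Read 4: bits[29:36] width=7 -> value=68 (bin 1000100); offset now 36 = byte 4 bit 4; 12 bits remain
Read 5: bits[36:40] width=4 -> value=9 (bin 1001); offset now 40 = byte 5 bit 0; 8 bits remain
Read 6: bits[40:41] width=1 -> value=0 (bin 0); offset now 41 = byte 5 bit 1; 7 bits remain

Answer: 356 88 1501 68 9 0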